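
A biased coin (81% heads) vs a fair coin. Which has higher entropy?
Fair coin

The fair coin is uniform (p=0.5), maximizing binary entropy at 1 bit. The biased coin has H(0.81) ≈ 0.701 bits — its outcome is more predictable, so its entropy is lower.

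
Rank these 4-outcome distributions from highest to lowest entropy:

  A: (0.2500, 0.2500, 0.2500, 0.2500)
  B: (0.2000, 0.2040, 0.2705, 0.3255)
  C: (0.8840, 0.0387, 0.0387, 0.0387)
A > B > C

Key insight: Entropy is maximized by uniform distributions and minimized by concentrated distributions.

- Uniform distributions have maximum entropy log₂(4) = 2.0000 bits
- The more "peaked" or concentrated a distribution, the lower its entropy

Entropies:
  H(A) = 2.0000 bits
  H(B) = 1.9696 bits
  H(C) = 0.7016 bits

Ranking: A > B > C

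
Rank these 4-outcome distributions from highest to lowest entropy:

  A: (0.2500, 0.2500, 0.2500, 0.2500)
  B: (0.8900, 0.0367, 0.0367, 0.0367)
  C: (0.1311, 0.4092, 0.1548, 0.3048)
A > C > B

Key insight: Entropy is maximized by uniform distributions and minimized by concentrated distributions.

- Uniform distributions have maximum entropy log₂(4) = 2.0000 bits
- The more "peaked" or concentrated a distribution, the lower its entropy

Entropies:
  H(A) = 2.0000 bits
  H(B) = 0.6743 bits
  H(C) = 1.8510 bits

Ranking: A > C > B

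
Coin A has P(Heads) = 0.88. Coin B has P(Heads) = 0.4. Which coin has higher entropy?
B

For binary distributions, entropy is maximized at p=0.5 and decreases as p moves toward 0 or 1.

H(A) = H(0.88) = 0.5294 bits
H(B) = H(0.4) = 0.9710 bits

Distribution B (p=0.4) is closer to uniform (p=0.5), so it has higher entropy.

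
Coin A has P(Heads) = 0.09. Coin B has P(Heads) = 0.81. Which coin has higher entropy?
B

For binary distributions, entropy is maximized at p=0.5 and decreases as p moves toward 0 or 1.

H(A) = H(0.09) = 0.4365 bits
H(B) = H(0.81) = 0.7015 bits

Distribution B (p=0.81) is closer to uniform (p=0.5), so it has higher entropy.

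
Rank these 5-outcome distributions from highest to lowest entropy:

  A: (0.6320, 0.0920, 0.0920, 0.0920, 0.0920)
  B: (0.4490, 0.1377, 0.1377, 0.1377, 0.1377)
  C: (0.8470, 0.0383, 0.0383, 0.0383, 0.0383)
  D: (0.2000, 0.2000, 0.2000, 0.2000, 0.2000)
D > B > A > C

Key insight: Entropy is maximized by uniform distributions and minimized by concentrated distributions.

Entropies:
  H(A) = 1.6851 bits
  H(B) = 2.0945 bits
  H(C) = 0.9233 bits
  H(D) = 2.3219 bits

Ranking: D > B > A > C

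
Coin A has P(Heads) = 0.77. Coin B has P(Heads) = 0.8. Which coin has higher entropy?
A

For binary distributions, entropy is maximized at p=0.5 and decreases as p moves toward 0 or 1.

H(A) = H(0.77) = 0.7780 bits
H(B) = H(0.8) = 0.7219 bits

Distribution A (p=0.77) is closer to uniform (p=0.5), so it has higher entropy.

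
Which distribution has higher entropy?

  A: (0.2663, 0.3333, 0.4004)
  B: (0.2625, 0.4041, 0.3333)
A

Both distributions are close to uniform, making this a harder comparison.

H(A) = 1.5654 bits
H(B) = 1.5631 bits

The distribution closer to uniform has higher entropy.
Answer: A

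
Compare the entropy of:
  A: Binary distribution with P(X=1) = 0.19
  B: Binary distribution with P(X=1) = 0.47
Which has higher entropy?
B

For binary distributions, entropy is maximized at p=0.5 and decreases as p moves toward 0 or 1.

H(A) = H(0.19) = 0.7015 bits
H(B) = H(0.47) = 0.9974 bits

Distribution B (p=0.47) is closer to uniform (p=0.5), so it has higher entropy.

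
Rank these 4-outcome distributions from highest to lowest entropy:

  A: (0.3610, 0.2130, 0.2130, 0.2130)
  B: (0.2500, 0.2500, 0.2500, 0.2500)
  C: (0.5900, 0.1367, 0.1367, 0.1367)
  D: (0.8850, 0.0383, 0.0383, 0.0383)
B > A > C > D

Key insight: Entropy is maximized by uniform distributions and minimized by concentrated distributions.

Entropies:
  H(A) = 1.9563 bits
  H(B) = 2.0000 bits
  H(C) = 1.6263 bits
  H(D) = 0.6971 bits

Ranking: B > A > C > D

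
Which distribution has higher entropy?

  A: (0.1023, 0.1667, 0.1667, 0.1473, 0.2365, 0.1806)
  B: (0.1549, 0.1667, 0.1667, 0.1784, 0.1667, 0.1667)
B

Both distributions are close to uniform, making this a harder comparison.

H(A) = 2.5430 bits
H(B) = 2.5838 bits

The distribution closer to uniform has higher entropy.
Answer: B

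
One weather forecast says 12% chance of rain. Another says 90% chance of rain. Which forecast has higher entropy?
12% forecast

Treat each forecast as a Bernoulli distribution. Binary entropy is maximized at p=0.5 and falls off symmetrically toward 0 or 1. The 12% forecast is closer to 50%, so it is more uncertain. H(12%) ≈ 0.529 bits, H(90%) ≈ 0.469 bits.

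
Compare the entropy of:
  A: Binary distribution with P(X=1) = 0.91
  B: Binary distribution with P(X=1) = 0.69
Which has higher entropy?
B

For binary distributions, entropy is maximized at p=0.5 and decreases as p moves toward 0 or 1.

H(A) = H(0.91) = 0.4365 bits
H(B) = H(0.69) = 0.8932 bits

Distribution B (p=0.69) is closer to uniform (p=0.5), so it has higher entropy.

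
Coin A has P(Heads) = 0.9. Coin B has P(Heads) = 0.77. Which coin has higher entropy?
B

For binary distributions, entropy is maximized at p=0.5 and decreases as p moves toward 0 or 1.

H(A) = H(0.9) = 0.4690 bits
H(B) = H(0.77) = 0.7780 bits

Distribution B (p=0.77) is closer to uniform (p=0.5), so it has higher entropy.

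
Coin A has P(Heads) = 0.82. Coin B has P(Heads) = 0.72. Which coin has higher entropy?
B

For binary distributions, entropy is maximized at p=0.5 and decreases as p moves toward 0 or 1.

H(A) = H(0.82) = 0.6801 bits
H(B) = H(0.72) = 0.8555 bits

Distribution B (p=0.72) is closer to uniform (p=0.5), so it has higher entropy.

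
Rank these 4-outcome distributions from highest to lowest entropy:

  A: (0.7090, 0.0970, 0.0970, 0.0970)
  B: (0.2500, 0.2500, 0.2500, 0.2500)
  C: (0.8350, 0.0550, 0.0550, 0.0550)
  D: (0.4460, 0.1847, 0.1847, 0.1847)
B > D > A > C

Key insight: Entropy is maximized by uniform distributions and minimized by concentrated distributions.

Entropies:
  H(A) = 1.3312 bits
  H(B) = 2.0000 bits
  H(C) = 0.9077 bits
  H(D) = 1.8696 bits

Ranking: B > D > A > C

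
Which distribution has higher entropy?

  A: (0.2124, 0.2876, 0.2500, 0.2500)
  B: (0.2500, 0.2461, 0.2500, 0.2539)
B

Both distributions are close to uniform, making this a harder comparison.

H(A) = 1.9918 bits
H(B) = 1.9999 bits

The distribution closer to uniform has higher entropy.
Answer: B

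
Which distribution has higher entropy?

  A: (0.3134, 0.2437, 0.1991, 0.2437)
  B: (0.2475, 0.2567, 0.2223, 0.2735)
B

Both distributions are close to uniform, making this a harder comparison.

H(A) = 1.9810 bits
H(B) = 1.9960 bits

The distribution closer to uniform has higher entropy.
Answer: B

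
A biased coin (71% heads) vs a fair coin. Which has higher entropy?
Fair coin

The fair coin is uniform (p=0.5), maximizing binary entropy at 1 bit. The biased coin has H(0.71) ≈ 0.869 bits — its outcome is more predictable, so its entropy is lower.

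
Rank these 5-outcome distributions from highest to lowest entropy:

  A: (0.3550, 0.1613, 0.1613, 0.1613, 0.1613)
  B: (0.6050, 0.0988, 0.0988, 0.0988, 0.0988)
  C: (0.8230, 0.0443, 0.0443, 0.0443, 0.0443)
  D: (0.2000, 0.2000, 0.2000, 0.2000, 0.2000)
D > A > B > C

Key insight: Entropy is maximized by uniform distributions and minimized by concentrated distributions.

Entropies:
  H(A) = 2.2285 bits
  H(B) = 1.7580 bits
  H(C) = 1.0275 bits
  H(D) = 2.3219 bits

Ranking: D > A > B > C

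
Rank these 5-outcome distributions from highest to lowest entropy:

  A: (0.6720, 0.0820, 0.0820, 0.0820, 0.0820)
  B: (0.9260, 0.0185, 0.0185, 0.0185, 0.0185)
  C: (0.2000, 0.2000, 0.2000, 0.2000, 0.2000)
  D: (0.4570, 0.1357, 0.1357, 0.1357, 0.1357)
C > D > A > B

Key insight: Entropy is maximized by uniform distributions and minimized by concentrated distributions.

Entropies:
  H(A) = 1.5689 bits
  H(B) = 0.5287 bits
  H(C) = 2.3219 bits
  H(D) = 2.0807 bits

Ranking: C > D > A > B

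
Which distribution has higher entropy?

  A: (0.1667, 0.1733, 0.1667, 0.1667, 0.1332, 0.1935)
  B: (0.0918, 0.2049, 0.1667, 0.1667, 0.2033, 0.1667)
A

Both distributions are close to uniform, making this a harder comparison.

H(A) = 2.5766 bits
H(B) = 2.5447 bits

The distribution closer to uniform has higher entropy.
Answer: A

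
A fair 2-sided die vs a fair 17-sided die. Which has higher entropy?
17-sided die

Both are uniform distributions; for uniform over n outcomes, H = log₂(n). H(2-sided) = log₂(2) = 1.000 bits and H(17-sided) = log₂(17) = 4.087 bits. More outcomes in a uniform distribution means higher entropy.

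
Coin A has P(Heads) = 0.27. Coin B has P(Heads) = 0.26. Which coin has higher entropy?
A

For binary distributions, entropy is maximized at p=0.5 and decreases as p moves toward 0 or 1.

H(A) = H(0.27) = 0.8415 bits
H(B) = H(0.26) = 0.8267 bits

Distribution A (p=0.27) is closer to uniform (p=0.5), so it has higher entropy.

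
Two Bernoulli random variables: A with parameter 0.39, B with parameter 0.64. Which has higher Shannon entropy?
A

For binary distributions, entropy is maximized at p=0.5 and decreases as p moves toward 0 or 1.

H(A) = H(0.39) = 0.9648 bits
H(B) = H(0.64) = 0.9427 bits

Distribution A (p=0.39) is closer to uniform (p=0.5), so it has higher entropy.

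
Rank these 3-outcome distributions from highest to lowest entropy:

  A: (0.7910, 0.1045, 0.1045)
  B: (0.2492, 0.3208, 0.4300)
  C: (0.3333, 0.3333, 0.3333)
C > B > A

Key insight: Entropy is maximized by uniform distributions and minimized by concentrated distributions.

- Uniform distributions have maximum entropy log₂(3) = 1.5850 bits
- The more "peaked" or concentrated a distribution, the lower its entropy

Entropies:
  H(A) = 0.9486 bits
  H(B) = 1.5493 bits
  H(C) = 1.5850 bits

Ranking: C > B > A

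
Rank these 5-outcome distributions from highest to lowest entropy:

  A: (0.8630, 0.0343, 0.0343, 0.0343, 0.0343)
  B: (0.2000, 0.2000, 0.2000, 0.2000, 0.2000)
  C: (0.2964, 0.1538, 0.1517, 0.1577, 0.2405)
B > C > A

Key insight: Entropy is maximized by uniform distributions and minimized by concentrated distributions.

- Uniform distributions have maximum entropy log₂(5) = 2.3219 bits
- The more "peaked" or concentrated a distribution, the lower its entropy

Entropies:
  H(A) = 0.8503 bits
  H(B) = 2.3219 bits
  H(C) = 2.2627 bits

Ranking: B > C > A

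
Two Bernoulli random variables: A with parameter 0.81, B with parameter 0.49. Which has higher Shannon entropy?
B

For binary distributions, entropy is maximized at p=0.5 and decreases as p moves toward 0 or 1.

H(A) = H(0.81) = 0.7015 bits
H(B) = H(0.49) = 0.9997 bits

Distribution B (p=0.49) is closer to uniform (p=0.5), so it has higher entropy.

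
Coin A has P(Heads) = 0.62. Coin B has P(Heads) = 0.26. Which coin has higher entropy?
A

For binary distributions, entropy is maximized at p=0.5 and decreases as p moves toward 0 or 1.

H(A) = H(0.62) = 0.9580 bits
H(B) = H(0.26) = 0.8267 bits

Distribution A (p=0.62) is closer to uniform (p=0.5), so it has higher entropy.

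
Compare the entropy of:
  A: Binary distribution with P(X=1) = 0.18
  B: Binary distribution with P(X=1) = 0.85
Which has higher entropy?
A

For binary distributions, entropy is maximized at p=0.5 and decreases as p moves toward 0 or 1.

H(A) = H(0.18) = 0.6801 bits
H(B) = H(0.85) = 0.6098 bits

Distribution A (p=0.18) is closer to uniform (p=0.5), so it has higher entropy.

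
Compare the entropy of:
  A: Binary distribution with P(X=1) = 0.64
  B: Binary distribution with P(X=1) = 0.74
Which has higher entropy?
A

For binary distributions, entropy is maximized at p=0.5 and decreases as p moves toward 0 or 1.

H(A) = H(0.64) = 0.9427 bits
H(B) = H(0.74) = 0.8267 bits

Distribution A (p=0.64) is closer to uniform (p=0.5), so it has higher entropy.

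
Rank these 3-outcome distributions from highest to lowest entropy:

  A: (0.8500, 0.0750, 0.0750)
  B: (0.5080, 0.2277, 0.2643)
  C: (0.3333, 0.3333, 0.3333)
C > B > A

Key insight: Entropy is maximized by uniform distributions and minimized by concentrated distributions.

- Uniform distributions have maximum entropy log₂(3) = 1.5850 bits
- The more "peaked" or concentrated a distribution, the lower its entropy

Entropies:
  H(A) = 0.7598 bits
  H(B) = 1.4898 bits
  H(C) = 1.5850 bits

Ranking: C > B > A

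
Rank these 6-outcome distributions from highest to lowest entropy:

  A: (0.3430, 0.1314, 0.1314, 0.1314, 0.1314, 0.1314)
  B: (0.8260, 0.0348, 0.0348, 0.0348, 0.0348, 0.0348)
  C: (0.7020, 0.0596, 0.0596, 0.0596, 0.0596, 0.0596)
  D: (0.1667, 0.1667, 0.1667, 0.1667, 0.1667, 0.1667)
D > A > C > B

Key insight: Entropy is maximized by uniform distributions and minimized by concentrated distributions.

Entropies:
  H(A) = 2.4532 bits
  H(B) = 1.0708 bits
  H(C) = 1.5708 bits
  H(D) = 2.5850 bits

Ranking: D > A > C > B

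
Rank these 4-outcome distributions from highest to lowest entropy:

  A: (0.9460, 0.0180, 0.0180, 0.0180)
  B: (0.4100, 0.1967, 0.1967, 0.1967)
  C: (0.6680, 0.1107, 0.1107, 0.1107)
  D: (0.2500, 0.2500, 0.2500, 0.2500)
D > B > C > A

Key insight: Entropy is maximized by uniform distributions and minimized by concentrated distributions.

Entropies:
  H(A) = 0.3887 bits
  H(B) = 1.9116 bits
  H(C) = 1.4432 bits
  H(D) = 2.0000 bits

Ranking: D > B > C > A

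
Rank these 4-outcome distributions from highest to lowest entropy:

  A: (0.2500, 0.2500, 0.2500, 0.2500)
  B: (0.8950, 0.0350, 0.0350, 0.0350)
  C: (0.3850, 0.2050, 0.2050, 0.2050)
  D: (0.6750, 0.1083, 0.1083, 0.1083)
A > C > D > B

Key insight: Entropy is maximized by uniform distributions and minimized by concentrated distributions.

Entropies:
  H(A) = 2.0000 bits
  H(B) = 0.6511 bits
  H(C) = 1.9362 bits
  H(D) = 1.4248 bits

Ranking: A > C > D > B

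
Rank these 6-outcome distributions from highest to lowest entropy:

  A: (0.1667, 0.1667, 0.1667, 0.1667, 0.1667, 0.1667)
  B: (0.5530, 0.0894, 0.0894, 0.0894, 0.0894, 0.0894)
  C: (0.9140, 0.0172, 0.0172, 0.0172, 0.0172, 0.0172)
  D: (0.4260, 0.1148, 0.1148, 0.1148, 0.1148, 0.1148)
A > D > B > C

Key insight: Entropy is maximized by uniform distributions and minimized by concentrated distributions.

Entropies:
  H(A) = 2.5850 bits
  H(B) = 2.0298 bits
  H(C) = 0.6227 bits
  H(D) = 2.3169 bits

Ranking: A > D > B > C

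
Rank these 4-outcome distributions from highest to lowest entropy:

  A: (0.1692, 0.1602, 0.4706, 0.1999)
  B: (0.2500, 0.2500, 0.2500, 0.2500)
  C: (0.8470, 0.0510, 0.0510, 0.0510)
B > A > C

Key insight: Entropy is maximized by uniform distributions and minimized by concentrated distributions.

- Uniform distributions have maximum entropy log₂(4) = 2.0000 bits
- The more "peaked" or concentrated a distribution, the lower its entropy

Entropies:
  H(A) = 1.8331 bits
  H(B) = 2.0000 bits
  H(C) = 0.8598 bits

Ranking: B > A > C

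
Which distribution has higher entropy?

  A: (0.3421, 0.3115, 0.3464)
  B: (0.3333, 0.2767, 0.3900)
A

Both distributions are close to uniform, making this a harder comparison.

H(A) = 1.5834 bits
H(B) = 1.5710 bits

The distribution closer to uniform has higher entropy.
Answer: A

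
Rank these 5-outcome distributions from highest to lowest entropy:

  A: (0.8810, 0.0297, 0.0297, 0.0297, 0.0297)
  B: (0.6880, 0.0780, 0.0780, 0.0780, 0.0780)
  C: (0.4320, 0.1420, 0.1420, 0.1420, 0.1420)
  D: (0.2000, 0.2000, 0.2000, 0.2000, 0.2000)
D > C > B > A

Key insight: Entropy is maximized by uniform distributions and minimized by concentrated distributions.

Entropies:
  H(A) = 0.7645 bits
  H(B) = 1.5195 bits
  H(C) = 2.1226 bits
  H(D) = 2.3219 bits

Ranking: D > C > B > A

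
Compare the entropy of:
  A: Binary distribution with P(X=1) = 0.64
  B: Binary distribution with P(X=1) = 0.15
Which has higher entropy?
A

For binary distributions, entropy is maximized at p=0.5 and decreases as p moves toward 0 or 1.

H(A) = H(0.64) = 0.9427 bits
H(B) = H(0.15) = 0.6098 bits

Distribution A (p=0.64) is closer to uniform (p=0.5), so it has higher entropy.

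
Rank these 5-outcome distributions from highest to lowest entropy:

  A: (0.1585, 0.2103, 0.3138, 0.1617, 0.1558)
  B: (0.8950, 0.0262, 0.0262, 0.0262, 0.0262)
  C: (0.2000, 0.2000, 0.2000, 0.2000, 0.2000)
C > A > B

Key insight: Entropy is maximized by uniform distributions and minimized by concentrated distributions.

- Uniform distributions have maximum entropy log₂(5) = 2.3219 bits
- The more "peaked" or concentrated a distribution, the lower its entropy

Entropies:
  H(A) = 2.2618 bits
  H(B) = 0.6946 bits
  H(C) = 2.3219 bits

Ranking: C > A > B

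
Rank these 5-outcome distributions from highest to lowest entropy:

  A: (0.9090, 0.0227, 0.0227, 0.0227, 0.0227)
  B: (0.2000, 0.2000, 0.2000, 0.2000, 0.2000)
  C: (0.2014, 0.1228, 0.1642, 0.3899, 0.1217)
B > C > A

Key insight: Entropy is maximized by uniform distributions and minimized by concentrated distributions.

- Uniform distributions have maximum entropy log₂(5) = 2.3219 bits
- The more "peaked" or concentrated a distribution, the lower its entropy

Entropies:
  H(A) = 0.6218 bits
  H(B) = 2.3219 bits
  H(C) = 2.1647 bits

Ranking: B > C > A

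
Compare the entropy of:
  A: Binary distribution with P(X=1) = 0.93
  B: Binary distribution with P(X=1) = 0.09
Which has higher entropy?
B

For binary distributions, entropy is maximized at p=0.5 and decreases as p moves toward 0 or 1.

H(A) = H(0.93) = 0.3659 bits
H(B) = H(0.09) = 0.4365 bits

Distribution B (p=0.09) is closer to uniform (p=0.5), so it has higher entropy.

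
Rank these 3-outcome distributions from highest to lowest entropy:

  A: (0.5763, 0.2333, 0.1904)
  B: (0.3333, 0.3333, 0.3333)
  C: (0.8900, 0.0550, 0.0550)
B > A > C

Key insight: Entropy is maximized by uniform distributions and minimized by concentrated distributions.

- Uniform distributions have maximum entropy log₂(3) = 1.5850 bits
- The more "peaked" or concentrated a distribution, the lower its entropy

Entropies:
  H(A) = 1.4036 bits
  H(B) = 1.5850 bits
  H(C) = 0.6099 bits

Ranking: B > A > C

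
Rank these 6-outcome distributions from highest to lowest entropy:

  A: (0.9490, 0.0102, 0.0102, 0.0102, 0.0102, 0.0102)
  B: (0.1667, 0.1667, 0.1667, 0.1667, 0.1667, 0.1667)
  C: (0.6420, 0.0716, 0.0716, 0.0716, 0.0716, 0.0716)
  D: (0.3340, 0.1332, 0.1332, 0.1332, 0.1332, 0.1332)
B > D > C > A

Key insight: Entropy is maximized by uniform distributions and minimized by concentrated distributions.

Entropies:
  H(A) = 0.4090 bits
  H(B) = 2.5850 bits
  H(C) = 1.7723 bits
  H(D) = 2.4654 bits

Ranking: B > D > C > A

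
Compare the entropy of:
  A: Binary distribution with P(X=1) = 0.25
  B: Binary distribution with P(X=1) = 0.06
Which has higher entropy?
A

For binary distributions, entropy is maximized at p=0.5 and decreases as p moves toward 0 or 1.

H(A) = H(0.25) = 0.8113 bits
H(B) = H(0.06) = 0.3274 bits

Distribution A (p=0.25) is closer to uniform (p=0.5), so it has higher entropy.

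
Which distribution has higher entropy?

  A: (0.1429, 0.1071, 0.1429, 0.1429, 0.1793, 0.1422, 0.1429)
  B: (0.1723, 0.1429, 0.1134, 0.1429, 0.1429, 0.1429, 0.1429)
B

Both distributions are close to uniform, making this a harder comparison.

H(A) = 2.7941 bits
H(B) = 2.7985 bits

The distribution closer to uniform has higher entropy.
Answer: B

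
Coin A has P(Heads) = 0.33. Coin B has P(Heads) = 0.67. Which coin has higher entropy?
Equal

For binary distributions, entropy is maximized at p=0.5 and decreases as p moves toward 0 or 1.

H(A) = H(0.33) = 0.9149 bits
H(B) = H(0.67) = 0.9149 bits

Both distributions are equally far from uniform (|0.33-0.5| = |0.67-0.5|), so they have the same entropy.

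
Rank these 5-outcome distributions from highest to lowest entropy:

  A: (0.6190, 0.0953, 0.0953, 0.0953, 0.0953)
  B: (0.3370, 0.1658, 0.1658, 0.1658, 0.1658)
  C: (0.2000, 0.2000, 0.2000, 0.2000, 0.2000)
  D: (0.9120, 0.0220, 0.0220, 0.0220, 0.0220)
C > B > A > D

Key insight: Entropy is maximized by uniform distributions and minimized by concentrated distributions.

Entropies:
  H(A) = 1.7207 bits
  H(B) = 2.2479 bits
  H(C) = 2.3219 bits
  H(D) = 0.6058 bits

Ranking: C > B > A > D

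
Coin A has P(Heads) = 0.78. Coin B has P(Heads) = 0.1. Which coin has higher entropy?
A

For binary distributions, entropy is maximized at p=0.5 and decreases as p moves toward 0 or 1.

H(A) = H(0.78) = 0.7602 bits
H(B) = H(0.1) = 0.4690 bits

Distribution A (p=0.78) is closer to uniform (p=0.5), so it has higher entropy.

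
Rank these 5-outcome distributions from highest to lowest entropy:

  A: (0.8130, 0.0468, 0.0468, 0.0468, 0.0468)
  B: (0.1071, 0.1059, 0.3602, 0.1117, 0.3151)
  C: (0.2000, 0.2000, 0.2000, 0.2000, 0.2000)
C > B > A

Key insight: Entropy is maximized by uniform distributions and minimized by concentrated distributions.

- Uniform distributions have maximum entropy log₂(5) = 2.3219 bits
- The more "peaked" or concentrated a distribution, the lower its entropy

Entropies:
  H(A) = 1.0692 bits
  H(B) = 2.0969 bits
  H(C) = 2.3219 bits

Ranking: C > B > A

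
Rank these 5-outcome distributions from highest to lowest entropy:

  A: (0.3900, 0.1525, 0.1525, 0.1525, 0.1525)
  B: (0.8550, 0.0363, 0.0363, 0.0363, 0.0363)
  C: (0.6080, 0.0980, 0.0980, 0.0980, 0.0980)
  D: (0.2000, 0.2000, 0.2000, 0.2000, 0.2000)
D > A > C > B

Key insight: Entropy is maximized by uniform distributions and minimized by concentrated distributions.

Entropies:
  H(A) = 2.1848 bits
  H(B) = 0.8872 bits
  H(C) = 1.7501 bits
  H(D) = 2.3219 bits

Ranking: D > A > C > B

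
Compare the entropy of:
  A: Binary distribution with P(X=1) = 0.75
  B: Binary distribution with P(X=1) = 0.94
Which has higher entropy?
A

For binary distributions, entropy is maximized at p=0.5 and decreases as p moves toward 0 or 1.

H(A) = H(0.75) = 0.8113 bits
H(B) = H(0.94) = 0.3274 bits

Distribution A (p=0.75) is closer to uniform (p=0.5), so it has higher entropy.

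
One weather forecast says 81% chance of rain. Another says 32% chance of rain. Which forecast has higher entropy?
32% forecast

Treat each forecast as a Bernoulli distribution. Binary entropy is maximized at p=0.5 and falls off symmetrically toward 0 or 1. The 32% forecast is closer to 50%, so it is more uncertain. H(81%) ≈ 0.701 bits, H(32%) ≈ 0.904 bits.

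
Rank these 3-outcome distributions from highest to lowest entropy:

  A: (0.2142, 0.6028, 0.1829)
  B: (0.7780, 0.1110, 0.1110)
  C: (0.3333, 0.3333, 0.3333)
C > A > B

Key insight: Entropy is maximized by uniform distributions and minimized by concentrated distributions.

- Uniform distributions have maximum entropy log₂(3) = 1.5850 bits
- The more "peaked" or concentrated a distribution, the lower its entropy

Entropies:
  H(A) = 1.3647 bits
  H(B) = 0.9858 bits
  H(C) = 1.5850 bits

Ranking: C > A > B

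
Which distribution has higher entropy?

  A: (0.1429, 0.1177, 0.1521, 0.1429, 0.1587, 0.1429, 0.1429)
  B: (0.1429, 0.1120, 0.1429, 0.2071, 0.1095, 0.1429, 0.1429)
A

Both distributions are close to uniform, making this a harder comparison.

H(A) = 2.8023 bits
H(B) = 2.7777 bits

The distribution closer to uniform has higher entropy.
Answer: A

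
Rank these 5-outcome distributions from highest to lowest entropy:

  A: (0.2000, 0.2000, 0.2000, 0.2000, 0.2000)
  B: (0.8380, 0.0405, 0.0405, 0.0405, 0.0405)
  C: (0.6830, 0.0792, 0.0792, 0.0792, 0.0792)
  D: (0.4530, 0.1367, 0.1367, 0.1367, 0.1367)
A > D > C > B

Key insight: Entropy is maximized by uniform distributions and minimized by concentrated distributions.

Entropies:
  H(A) = 2.3219 bits
  H(B) = 0.9631 bits
  H(C) = 1.5351 bits
  H(D) = 2.0876 bits

Ranking: A > D > C > B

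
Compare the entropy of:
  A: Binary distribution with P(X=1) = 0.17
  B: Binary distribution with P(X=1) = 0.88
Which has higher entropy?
A

For binary distributions, entropy is maximized at p=0.5 and decreases as p moves toward 0 or 1.

H(A) = H(0.17) = 0.6577 bits
H(B) = H(0.88) = 0.5294 bits

Distribution A (p=0.17) is closer to uniform (p=0.5), so it has higher entropy.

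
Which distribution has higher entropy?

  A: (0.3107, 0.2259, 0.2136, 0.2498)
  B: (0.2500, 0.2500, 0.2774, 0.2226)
B

Both distributions are close to uniform, making this a harder comparison.

H(A) = 1.9844 bits
H(B) = 1.9957 bits

The distribution closer to uniform has higher entropy.
Answer: B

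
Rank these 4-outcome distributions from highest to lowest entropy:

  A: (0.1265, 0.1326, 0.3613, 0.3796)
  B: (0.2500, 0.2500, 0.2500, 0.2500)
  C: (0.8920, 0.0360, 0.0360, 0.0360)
B > A > C

Key insight: Entropy is maximized by uniform distributions and minimized by concentrated distributions.

- Uniform distributions have maximum entropy log₂(4) = 2.0000 bits
- The more "peaked" or concentrated a distribution, the lower its entropy

Entropies:
  H(A) = 1.8250 bits
  H(B) = 2.0000 bits
  H(C) = 0.6650 bits

Ranking: B > A > C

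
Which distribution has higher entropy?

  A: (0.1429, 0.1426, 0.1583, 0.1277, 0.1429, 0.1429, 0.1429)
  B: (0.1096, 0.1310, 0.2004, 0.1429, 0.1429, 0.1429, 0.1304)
A

Both distributions are close to uniform, making this a harder comparison.

H(A) = 2.8050 bits
H(B) = 2.7849 bits

The distribution closer to uniform has higher entropy.
Answer: A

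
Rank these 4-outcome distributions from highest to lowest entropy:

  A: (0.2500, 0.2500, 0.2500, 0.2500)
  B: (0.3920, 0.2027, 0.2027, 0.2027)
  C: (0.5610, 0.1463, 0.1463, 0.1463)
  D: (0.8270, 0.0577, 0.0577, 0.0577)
A > B > C > D

Key insight: Entropy is maximized by uniform distributions and minimized by concentrated distributions.

Entropies:
  H(A) = 2.0000 bits
  H(B) = 1.9297 bits
  H(C) = 1.6850 bits
  H(D) = 0.9387 bits

Ranking: A > B > C > D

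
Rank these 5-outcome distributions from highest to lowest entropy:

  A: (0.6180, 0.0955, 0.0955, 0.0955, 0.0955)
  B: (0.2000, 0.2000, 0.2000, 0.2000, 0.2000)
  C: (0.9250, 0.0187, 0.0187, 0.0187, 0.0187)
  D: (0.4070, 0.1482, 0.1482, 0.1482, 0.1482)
B > D > A > C

Key insight: Entropy is maximized by uniform distributions and minimized by concentrated distributions.

Entropies:
  H(A) = 1.7234 bits
  H(B) = 2.3219 bits
  H(C) = 0.5343 bits
  H(D) = 2.1609 bits

Ranking: B > D > A > C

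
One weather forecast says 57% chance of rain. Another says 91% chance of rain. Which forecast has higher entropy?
57% forecast

Treat each forecast as a Bernoulli distribution. Binary entropy is maximized at p=0.5 and falls off symmetrically toward 0 or 1. The 57% forecast is closer to 50%, so it is more uncertain. H(57%) ≈ 0.986 bits, H(91%) ≈ 0.436 bits.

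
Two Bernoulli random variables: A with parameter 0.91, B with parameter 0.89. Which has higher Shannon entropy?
B

For binary distributions, entropy is maximized at p=0.5 and decreases as p moves toward 0 or 1.

H(A) = H(0.91) = 0.4365 bits
H(B) = H(0.89) = 0.4999 bits

Distribution B (p=0.89) is closer to uniform (p=0.5), so it has higher entropy.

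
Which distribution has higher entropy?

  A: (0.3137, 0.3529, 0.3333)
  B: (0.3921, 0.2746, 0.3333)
A

Both distributions are close to uniform, making this a harder comparison.

H(A) = 1.5833 bits
H(B) = 1.5700 bits

The distribution closer to uniform has higher entropy.
Answer: A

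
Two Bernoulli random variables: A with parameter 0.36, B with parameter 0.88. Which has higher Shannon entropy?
A

For binary distributions, entropy is maximized at p=0.5 and decreases as p moves toward 0 or 1.

H(A) = H(0.36) = 0.9427 bits
H(B) = H(0.88) = 0.5294 bits

Distribution A (p=0.36) is closer to uniform (p=0.5), so it has higher entropy.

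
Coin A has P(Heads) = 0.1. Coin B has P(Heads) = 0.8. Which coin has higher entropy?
B

For binary distributions, entropy is maximized at p=0.5 and decreases as p moves toward 0 or 1.

H(A) = H(0.1) = 0.4690 bits
H(B) = H(0.8) = 0.7219 bits

Distribution B (p=0.8) is closer to uniform (p=0.5), so it has higher entropy.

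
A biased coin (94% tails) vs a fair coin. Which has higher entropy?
Fair coin

The fair coin is uniform (p=0.5), maximizing binary entropy at 1 bit. The biased coin has H(0.94) ≈ 0.327 bits — its outcome is more predictable, so its entropy is lower.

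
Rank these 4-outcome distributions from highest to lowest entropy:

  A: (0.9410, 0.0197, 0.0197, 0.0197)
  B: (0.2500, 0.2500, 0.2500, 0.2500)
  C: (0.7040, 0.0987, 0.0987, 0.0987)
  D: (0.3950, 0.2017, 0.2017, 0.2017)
B > D > C > A

Key insight: Entropy is maximized by uniform distributions and minimized by concentrated distributions.

Entropies:
  H(A) = 0.4170 bits
  H(B) = 2.0000 bits
  H(C) = 1.3455 bits
  H(D) = 1.9269 bits

Ranking: B > D > C > A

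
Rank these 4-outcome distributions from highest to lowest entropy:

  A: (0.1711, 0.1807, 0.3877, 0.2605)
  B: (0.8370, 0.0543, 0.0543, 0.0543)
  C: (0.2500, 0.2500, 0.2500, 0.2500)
C > A > B

Key insight: Entropy is maximized by uniform distributions and minimized by concentrated distributions.

- Uniform distributions have maximum entropy log₂(4) = 2.0000 bits
- The more "peaked" or concentrated a distribution, the lower its entropy

Entropies:
  H(A) = 1.9173 bits
  H(B) = 0.8998 bits
  H(C) = 2.0000 bits

Ranking: C > A > B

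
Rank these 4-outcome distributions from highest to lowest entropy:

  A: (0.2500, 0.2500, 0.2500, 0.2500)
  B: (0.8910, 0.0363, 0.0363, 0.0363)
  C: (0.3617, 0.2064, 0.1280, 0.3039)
A > C > B

Key insight: Entropy is maximized by uniform distributions and minimized by concentrated distributions.

- Uniform distributions have maximum entropy log₂(4) = 2.0000 bits
- The more "peaked" or concentrated a distribution, the lower its entropy

Entropies:
  H(A) = 2.0000 bits
  H(B) = 0.6697 bits
  H(C) = 1.9023 bits

Ranking: A > C > B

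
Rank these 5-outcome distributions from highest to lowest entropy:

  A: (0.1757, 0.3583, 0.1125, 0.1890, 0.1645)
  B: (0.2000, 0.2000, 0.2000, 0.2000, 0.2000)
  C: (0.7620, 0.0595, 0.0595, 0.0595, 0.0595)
B > A > C

Key insight: Entropy is maximized by uniform distributions and minimized by concentrated distributions.

- Uniform distributions have maximum entropy log₂(5) = 2.3219 bits
- The more "peaked" or concentrated a distribution, the lower its entropy

Entropies:
  H(A) = 2.2086 bits
  H(B) = 2.3219 bits
  H(C) = 1.2677 bits

Ranking: B > A > C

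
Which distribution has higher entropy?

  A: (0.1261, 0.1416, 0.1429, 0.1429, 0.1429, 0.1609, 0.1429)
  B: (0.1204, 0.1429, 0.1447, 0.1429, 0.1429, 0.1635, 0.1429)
A

Both distributions are close to uniform, making this a harder comparison.

H(A) = 2.8043 bits
H(B) = 2.8026 bits

The distribution closer to uniform has higher entropy.
Answer: A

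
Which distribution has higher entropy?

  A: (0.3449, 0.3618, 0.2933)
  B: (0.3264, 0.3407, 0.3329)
B

Both distributions are close to uniform, making this a harder comparison.

H(A) = 1.5793 bits
H(B) = 1.5847 bits

The distribution closer to uniform has higher entropy.
Answer: B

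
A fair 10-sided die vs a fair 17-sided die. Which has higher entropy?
17-sided die

Both are uniform distributions; for uniform over n outcomes, H = log₂(n). H(10-sided) = log₂(10) = 3.322 bits and H(17-sided) = log₂(17) = 4.087 bits. More outcomes in a uniform distribution means higher entropy.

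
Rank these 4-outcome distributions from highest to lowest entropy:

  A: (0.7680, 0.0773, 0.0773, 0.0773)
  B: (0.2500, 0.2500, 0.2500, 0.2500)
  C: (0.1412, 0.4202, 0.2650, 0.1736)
B > C > A

Key insight: Entropy is maximized by uniform distributions and minimized by concentrated distributions.

- Uniform distributions have maximum entropy log₂(4) = 2.0000 bits
- The more "peaked" or concentrated a distribution, the lower its entropy

Entropies:
  H(A) = 1.1492 bits
  H(B) = 2.0000 bits
  H(C) = 1.8707 bits

Ranking: B > C > A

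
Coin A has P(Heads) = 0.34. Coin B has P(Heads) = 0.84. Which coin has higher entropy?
A

For binary distributions, entropy is maximized at p=0.5 and decreases as p moves toward 0 or 1.

H(A) = H(0.34) = 0.9248 bits
H(B) = H(0.84) = 0.6343 bits

Distribution A (p=0.34) is closer to uniform (p=0.5), so it has higher entropy.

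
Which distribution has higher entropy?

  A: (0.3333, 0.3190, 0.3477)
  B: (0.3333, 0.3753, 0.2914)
A

Both distributions are close to uniform, making this a harder comparison.

H(A) = 1.5841 bits
H(B) = 1.5773 bits

The distribution closer to uniform has higher entropy.
Answer: A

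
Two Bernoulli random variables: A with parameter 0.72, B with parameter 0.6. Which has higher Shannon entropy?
B

For binary distributions, entropy is maximized at p=0.5 and decreases as p moves toward 0 or 1.

H(A) = H(0.72) = 0.8555 bits
H(B) = H(0.6) = 0.9710 bits

Distribution B (p=0.6) is closer to uniform (p=0.5), so it has higher entropy.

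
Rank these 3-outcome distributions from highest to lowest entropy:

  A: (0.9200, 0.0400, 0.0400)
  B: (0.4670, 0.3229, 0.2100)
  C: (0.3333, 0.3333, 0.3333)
C > B > A

Key insight: Entropy is maximized by uniform distributions and minimized by concentrated distributions.

- Uniform distributions have maximum entropy log₂(3) = 1.5850 bits
- The more "peaked" or concentrated a distribution, the lower its entropy

Entropies:
  H(A) = 0.4822 bits
  H(B) = 1.5124 bits
  H(C) = 1.5850 bits

Ranking: C > B > A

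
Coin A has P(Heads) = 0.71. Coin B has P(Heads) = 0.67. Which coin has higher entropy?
B

For binary distributions, entropy is maximized at p=0.5 and decreases as p moves toward 0 or 1.

H(A) = H(0.71) = 0.8687 bits
H(B) = H(0.67) = 0.9149 bits

Distribution B (p=0.67) is closer to uniform (p=0.5), so it has higher entropy.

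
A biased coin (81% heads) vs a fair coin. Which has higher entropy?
Fair coin

The fair coin is uniform (p=0.5), maximizing binary entropy at 1 bit. The biased coin has H(0.81) ≈ 0.701 bits — its outcome is more predictable, so its entropy is lower.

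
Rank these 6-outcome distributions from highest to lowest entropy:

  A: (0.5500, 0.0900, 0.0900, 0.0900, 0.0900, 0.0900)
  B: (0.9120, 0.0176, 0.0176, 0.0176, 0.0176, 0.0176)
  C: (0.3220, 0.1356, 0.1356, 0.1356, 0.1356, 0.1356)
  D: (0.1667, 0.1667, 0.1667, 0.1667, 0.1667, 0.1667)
D > C > A > B

Key insight: Entropy is maximized by uniform distributions and minimized by concentrated distributions.

Entropies:
  H(A) = 2.0376 bits
  H(B) = 0.6341 bits
  H(C) = 2.4808 bits
  H(D) = 2.5850 bits

Ranking: D > C > A > B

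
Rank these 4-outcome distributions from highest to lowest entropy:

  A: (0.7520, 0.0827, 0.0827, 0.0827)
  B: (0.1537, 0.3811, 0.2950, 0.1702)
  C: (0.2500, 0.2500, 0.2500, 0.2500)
C > B > A

Key insight: Entropy is maximized by uniform distributions and minimized by concentrated distributions.

- Uniform distributions have maximum entropy log₂(4) = 2.0000 bits
- The more "peaked" or concentrated a distribution, the lower its entropy

Entropies:
  H(A) = 1.2012 bits
  H(B) = 1.9000 bits
  H(C) = 2.0000 bits

Ranking: C > B > A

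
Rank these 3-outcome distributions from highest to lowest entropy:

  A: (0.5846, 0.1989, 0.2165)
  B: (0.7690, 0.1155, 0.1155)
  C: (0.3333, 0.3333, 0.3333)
C > A > B

Key insight: Entropy is maximized by uniform distributions and minimized by concentrated distributions.

- Uniform distributions have maximum entropy log₂(3) = 1.5850 bits
- The more "peaked" or concentrated a distribution, the lower its entropy

Entropies:
  H(A) = 1.3941 bits
  H(B) = 1.0108 bits
  H(C) = 1.5850 bits

Ranking: C > A > B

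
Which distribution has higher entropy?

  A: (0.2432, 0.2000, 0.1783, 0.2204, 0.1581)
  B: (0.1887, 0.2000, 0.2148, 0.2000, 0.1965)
B

Both distributions are close to uniform, making this a harder comparison.

H(A) = 2.3056 bits
H(B) = 2.3206 bits

The distribution closer to uniform has higher entropy.
Answer: B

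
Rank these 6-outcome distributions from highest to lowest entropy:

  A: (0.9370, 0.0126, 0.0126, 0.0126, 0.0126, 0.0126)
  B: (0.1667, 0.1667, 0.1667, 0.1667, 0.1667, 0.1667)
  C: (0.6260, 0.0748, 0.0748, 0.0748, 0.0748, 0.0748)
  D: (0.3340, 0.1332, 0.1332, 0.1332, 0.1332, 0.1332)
B > D > C > A

Key insight: Entropy is maximized by uniform distributions and minimized by concentrated distributions.

Entropies:
  H(A) = 0.4855 bits
  H(B) = 2.5850 bits
  H(C) = 1.8221 bits
  H(D) = 2.4654 bits

Ranking: B > D > C > A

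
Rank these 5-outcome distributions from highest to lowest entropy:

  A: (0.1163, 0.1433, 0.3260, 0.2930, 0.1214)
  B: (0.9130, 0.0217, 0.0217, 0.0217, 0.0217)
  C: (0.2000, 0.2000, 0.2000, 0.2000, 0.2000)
C > A > B

Key insight: Entropy is maximized by uniform distributions and minimized by concentrated distributions.

- Uniform distributions have maximum entropy log₂(5) = 2.3219 bits
- The more "peaked" or concentrated a distribution, the lower its entropy

Entropies:
  H(A) = 2.1780 bits
  H(B) = 0.6004 bits
  H(C) = 2.3219 bits

Ranking: C > A > B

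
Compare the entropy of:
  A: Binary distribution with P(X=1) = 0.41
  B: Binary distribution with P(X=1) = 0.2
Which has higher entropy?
A

For binary distributions, entropy is maximized at p=0.5 and decreases as p moves toward 0 or 1.

H(A) = H(0.41) = 0.9765 bits
H(B) = H(0.2) = 0.7219 bits

Distribution A (p=0.41) is closer to uniform (p=0.5), so it has higher entropy.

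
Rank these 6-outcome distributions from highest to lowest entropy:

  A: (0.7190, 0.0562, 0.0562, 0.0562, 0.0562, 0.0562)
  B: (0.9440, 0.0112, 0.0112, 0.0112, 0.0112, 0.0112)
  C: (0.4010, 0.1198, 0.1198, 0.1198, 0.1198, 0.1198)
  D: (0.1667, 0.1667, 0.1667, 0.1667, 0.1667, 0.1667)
D > C > A > B

Key insight: Entropy is maximized by uniform distributions and minimized by concentrated distributions.

Entropies:
  H(A) = 1.5093 bits
  H(B) = 0.4414 bits
  H(C) = 2.3624 bits
  H(D) = 2.5850 bits

Ranking: D > C > A > B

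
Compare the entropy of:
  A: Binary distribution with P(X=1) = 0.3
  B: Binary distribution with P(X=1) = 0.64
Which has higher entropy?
B

For binary distributions, entropy is maximized at p=0.5 and decreases as p moves toward 0 or 1.

H(A) = H(0.3) = 0.8813 bits
H(B) = H(0.64) = 0.9427 bits

Distribution B (p=0.64) is closer to uniform (p=0.5), so it has higher entropy.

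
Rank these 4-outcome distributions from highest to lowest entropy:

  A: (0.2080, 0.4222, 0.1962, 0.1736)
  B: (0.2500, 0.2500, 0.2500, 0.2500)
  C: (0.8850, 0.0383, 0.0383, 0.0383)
B > A > C

Key insight: Entropy is maximized by uniform distributions and minimized by concentrated distributions.

- Uniform distributions have maximum entropy log₂(4) = 2.0000 bits
- The more "peaked" or concentrated a distribution, the lower its entropy

Entropies:
  H(A) = 1.8959 bits
  H(B) = 2.0000 bits
  H(C) = 0.6971 bits

Ranking: B > A > C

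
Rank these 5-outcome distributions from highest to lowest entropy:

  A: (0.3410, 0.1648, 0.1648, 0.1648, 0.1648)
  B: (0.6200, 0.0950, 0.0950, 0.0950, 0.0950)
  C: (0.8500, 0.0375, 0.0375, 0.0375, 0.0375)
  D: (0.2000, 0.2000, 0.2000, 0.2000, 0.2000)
D > A > B > C

Key insight: Entropy is maximized by uniform distributions and minimized by concentrated distributions.

Entropies:
  H(A) = 2.2438 bits
  H(B) = 1.7180 bits
  H(C) = 0.9098 bits
  H(D) = 2.3219 bits

Ranking: D > A > B > C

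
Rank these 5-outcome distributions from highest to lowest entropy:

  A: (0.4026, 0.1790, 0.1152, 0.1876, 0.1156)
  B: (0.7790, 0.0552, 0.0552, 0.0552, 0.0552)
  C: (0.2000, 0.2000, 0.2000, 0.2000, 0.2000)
C > A > B

Key insight: Entropy is maximized by uniform distributions and minimized by concentrated distributions.

- Uniform distributions have maximum entropy log₂(5) = 2.3219 bits
- The more "peaked" or concentrated a distribution, the lower its entropy

Entropies:
  H(A) = 2.1447 bits
  H(B) = 1.2040 bits
  H(C) = 2.3219 bits

Ranking: C > A > B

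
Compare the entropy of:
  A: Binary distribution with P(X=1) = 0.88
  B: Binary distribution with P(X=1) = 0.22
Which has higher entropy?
B

For binary distributions, entropy is maximized at p=0.5 and decreases as p moves toward 0 or 1.

H(A) = H(0.88) = 0.5294 bits
H(B) = H(0.22) = 0.7602 bits

Distribution B (p=0.22) is closer to uniform (p=0.5), so it has higher entropy.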